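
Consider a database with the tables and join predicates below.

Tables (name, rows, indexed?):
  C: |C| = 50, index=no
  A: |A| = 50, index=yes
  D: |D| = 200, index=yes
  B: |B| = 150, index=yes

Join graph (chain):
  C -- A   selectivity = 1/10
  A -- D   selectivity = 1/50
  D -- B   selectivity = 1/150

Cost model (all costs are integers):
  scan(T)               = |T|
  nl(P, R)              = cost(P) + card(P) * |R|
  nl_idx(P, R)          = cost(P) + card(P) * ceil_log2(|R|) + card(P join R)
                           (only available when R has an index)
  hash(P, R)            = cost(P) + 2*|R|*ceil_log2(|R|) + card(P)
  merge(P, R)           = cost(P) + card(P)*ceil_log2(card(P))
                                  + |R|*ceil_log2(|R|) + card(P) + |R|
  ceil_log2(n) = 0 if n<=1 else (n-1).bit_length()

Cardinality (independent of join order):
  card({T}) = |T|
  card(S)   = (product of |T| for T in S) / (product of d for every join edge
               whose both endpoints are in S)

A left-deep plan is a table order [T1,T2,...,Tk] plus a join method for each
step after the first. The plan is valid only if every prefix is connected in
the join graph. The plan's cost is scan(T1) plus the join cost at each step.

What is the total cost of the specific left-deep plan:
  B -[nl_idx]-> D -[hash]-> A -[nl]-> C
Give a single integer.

12350

step 1: scan B: cost=150, card=150
step 2: join D via nl_idx
    card(P join D) = 150*200/(150) = 200
    cost = 150 + 150*8 + 200 = 1550
step 3: join A via hash
    card(P join A) = 200*50/(50) = 200
    cost = 1550 + 2*50*6 + 200 = 2350
step 4: join C via nl
    card(P join C) = 200*50/(10) = 1000
    cost = 2350 + 200*50 = 12350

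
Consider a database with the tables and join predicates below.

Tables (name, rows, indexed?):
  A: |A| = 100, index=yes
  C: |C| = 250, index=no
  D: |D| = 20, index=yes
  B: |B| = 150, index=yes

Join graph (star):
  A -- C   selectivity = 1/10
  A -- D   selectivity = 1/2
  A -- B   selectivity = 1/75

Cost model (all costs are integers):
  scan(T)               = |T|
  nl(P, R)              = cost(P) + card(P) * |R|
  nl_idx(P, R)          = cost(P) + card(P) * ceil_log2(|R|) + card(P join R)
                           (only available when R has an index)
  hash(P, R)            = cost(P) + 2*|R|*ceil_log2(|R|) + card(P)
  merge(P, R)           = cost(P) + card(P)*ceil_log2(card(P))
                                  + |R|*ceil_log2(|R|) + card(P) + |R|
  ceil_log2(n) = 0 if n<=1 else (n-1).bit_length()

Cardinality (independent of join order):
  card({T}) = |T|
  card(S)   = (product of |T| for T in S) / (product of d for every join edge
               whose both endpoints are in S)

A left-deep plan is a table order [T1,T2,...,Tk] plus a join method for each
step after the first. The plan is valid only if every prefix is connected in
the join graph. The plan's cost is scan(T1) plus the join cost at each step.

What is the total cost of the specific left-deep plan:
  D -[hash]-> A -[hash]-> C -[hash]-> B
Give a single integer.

33840

step 1: scan D: cost=20, card=20
step 2: join A via hash
    card(P join A) = 20*100/(2) = 1000
    cost = 20 + 2*100*7 + 20 = 1440
step 3: join C via hash
    card(P join C) = 1000*250/(10) = 25000
    cost = 1440 + 2*250*8 + 1000 = 6440
step 4: join B via hash
    card(P join B) = 25000*150/(75) = 50000
    cost = 6440 + 2*150*8 + 25000 = 33840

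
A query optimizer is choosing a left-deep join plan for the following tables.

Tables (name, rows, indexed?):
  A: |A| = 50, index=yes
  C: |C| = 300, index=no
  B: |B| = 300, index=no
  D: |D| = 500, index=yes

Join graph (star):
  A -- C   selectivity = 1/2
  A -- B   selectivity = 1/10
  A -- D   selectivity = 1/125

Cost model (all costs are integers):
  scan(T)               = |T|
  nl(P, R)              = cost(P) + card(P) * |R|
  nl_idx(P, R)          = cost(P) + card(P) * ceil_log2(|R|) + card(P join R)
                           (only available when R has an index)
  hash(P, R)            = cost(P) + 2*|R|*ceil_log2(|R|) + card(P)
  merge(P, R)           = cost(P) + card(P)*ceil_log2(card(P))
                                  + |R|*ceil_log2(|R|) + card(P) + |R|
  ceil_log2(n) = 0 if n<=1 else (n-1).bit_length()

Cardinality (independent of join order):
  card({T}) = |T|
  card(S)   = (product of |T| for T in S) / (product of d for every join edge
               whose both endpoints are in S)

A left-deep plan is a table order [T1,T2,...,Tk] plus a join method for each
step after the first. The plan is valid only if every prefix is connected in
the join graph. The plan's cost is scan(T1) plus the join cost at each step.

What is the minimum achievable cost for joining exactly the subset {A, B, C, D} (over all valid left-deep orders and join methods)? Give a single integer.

Selinger DP over subsets of {A,B,C,D}:
  {A}: scan cost=50, card=50
  {C}: scan cost=300, card=300
  {B}: scan cost=300, card=300
  {D}: scan cost=500, card=500
  {AC}: card=7500; try (A,hash)→1200, (C,merge)→3400, (A,merge)→3650, (C,hash)→5500, (A,nl_idx)→9600, (C,nl)→15050 …(+1); best=1200 via (A,hash)
  {AB}: card=1500; try (A,hash)→1200, (B,merge)→3400, (A,nl_idx)→3600, (A,merge)→3650, (B,hash)→5500, (B,nl)→15050 …(+1); best=1200 via (A,hash)
  {AD}: card=200; try (D,nl_idx)→700, (A,hash)→1600, (A,nl_idx)→3700, (D,merge)→5400, (A,merge)→5850, (D,hash)→9100 …(+2); best=700 via (D,nl_idx)
  {ABC}: card=225000; try (C,hash)→8100, (B,hash)→14100, (C,merge)→22200, (B,merge)→109200, (C,nl)→451200, (B,nl)→2251200; best=8100 via (C,hash)
  {ACD}: card=30000; try (C,merge)→5500, (C,hash)→6300, (D,hash)→17700, (C,nl)→60700, (D,nl_idx)→98700, (D,merge)→111200 …(+1); best=5500 via (C,merge)
  {ABD}: card=6000; try (B,merge)→5500, (B,hash)→6300, (D,hash)→11700, (D,nl_idx)→20700, (D,merge)→24200, (B,nl)→60700 …(+1); best=5500 via (B,merge)
  {ABCD}: card=900000; try (C,hash)→16900, (B,hash)→40900, (C,merge)→92500, (D,hash)→242100, (B,merge)→488500, (C,nl)→1805500 …(+4); best=16900 via (C,hash)

16900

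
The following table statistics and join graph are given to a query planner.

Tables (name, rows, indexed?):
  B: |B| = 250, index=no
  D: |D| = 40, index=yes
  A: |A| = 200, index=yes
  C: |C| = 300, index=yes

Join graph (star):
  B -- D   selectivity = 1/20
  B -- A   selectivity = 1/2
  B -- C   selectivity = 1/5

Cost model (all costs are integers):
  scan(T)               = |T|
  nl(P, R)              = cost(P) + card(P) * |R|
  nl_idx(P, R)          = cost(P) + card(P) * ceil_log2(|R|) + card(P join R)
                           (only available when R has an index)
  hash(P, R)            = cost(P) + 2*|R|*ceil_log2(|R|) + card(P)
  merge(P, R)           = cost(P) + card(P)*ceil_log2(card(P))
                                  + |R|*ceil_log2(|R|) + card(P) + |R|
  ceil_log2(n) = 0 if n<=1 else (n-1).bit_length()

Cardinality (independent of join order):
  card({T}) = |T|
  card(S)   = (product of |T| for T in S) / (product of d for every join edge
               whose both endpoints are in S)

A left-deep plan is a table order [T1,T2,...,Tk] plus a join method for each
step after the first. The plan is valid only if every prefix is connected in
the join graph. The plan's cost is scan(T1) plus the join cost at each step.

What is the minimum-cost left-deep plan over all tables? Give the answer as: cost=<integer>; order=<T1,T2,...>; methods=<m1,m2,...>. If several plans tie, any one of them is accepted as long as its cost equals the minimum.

Selinger DP (subsets sized 1..n):
  {B}: scan cost=250, card=250
  {D}: scan cost=40, card=40
  {A}: scan cost=200, card=200
  {C}: scan cost=300, card=300
  {BD}: card=500; try (D,hash)→980, (D,nl_idx)→2250, (B,merge)→2570, (D,merge)→2780, (B,hash)→4080, (B,nl)→10040 …(+1); best=980 via (D,hash)
  {AB}: card=25000; try (A,hash)→3700, (B,merge)→4250, (A,merge)→4300, (B,hash)→4400, (A,nl_idx)→27250, (B,nl)→50200 …(+1); best=3700 via (A,hash)
  {BC}: card=15000; try (B,hash)→4600, (C,merge)→5500, (B,merge)→5550, (C,hash)→5900, (C,nl_idx)→17500, (C,nl)→75250 …(+1); best=4600 via (B,hash)
  {ABD}: card=50000; try (A,hash)→4680, (A,merge)→7780, (D,hash)→29180, (A,nl_idx)→54980, (A,nl)→100980, (D,nl_idx)→203700 …(+2); best=4680 via (A,hash)
  {BCD}: card=30000; try (C,hash)→6880, (C,merge)→8980, (D,hash)→20080, (C,nl_idx)→35480, (D,nl_idx)→124600, (C,nl)→150980 …(+2); best=6880 via (C,hash)
  {ABC}: card=1500000; try (A,hash)→22800, (C,hash)→34100, (A,merge)→231400, (C,merge)→406700, (A,nl_idx)→1624600, (C,nl_idx)→1728700 …(+2); best=22800 via (A,hash)
  {ABCD}: card=3000000; try (A,hash)→40080, (C,hash)→60080, (A,merge)→488680, (C,merge)→857680, (D,hash)→1523280, (A,nl_idx)→3246880 …(+6); best=40080 via (A,hash)

cost=40080; order=B,D,C,A; methods=hash,hash,hash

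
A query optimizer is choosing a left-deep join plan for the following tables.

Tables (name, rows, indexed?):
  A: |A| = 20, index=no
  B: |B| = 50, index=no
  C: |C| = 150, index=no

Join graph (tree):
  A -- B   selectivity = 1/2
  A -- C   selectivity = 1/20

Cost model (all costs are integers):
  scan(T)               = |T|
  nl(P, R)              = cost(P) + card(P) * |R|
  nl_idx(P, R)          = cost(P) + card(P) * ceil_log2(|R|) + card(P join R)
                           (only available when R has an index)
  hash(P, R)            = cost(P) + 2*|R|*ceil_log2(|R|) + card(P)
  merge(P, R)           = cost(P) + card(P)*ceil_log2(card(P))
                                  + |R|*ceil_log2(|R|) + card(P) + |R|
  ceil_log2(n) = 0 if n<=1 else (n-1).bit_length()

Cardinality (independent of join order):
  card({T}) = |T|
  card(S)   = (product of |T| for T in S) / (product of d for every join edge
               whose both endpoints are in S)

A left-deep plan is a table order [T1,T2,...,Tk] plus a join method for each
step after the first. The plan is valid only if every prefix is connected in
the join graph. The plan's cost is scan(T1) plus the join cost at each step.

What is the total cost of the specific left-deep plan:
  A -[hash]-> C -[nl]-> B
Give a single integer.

step 1: scan A: cost=20, card=20
step 2: join C via hash
    card(P join C) = 20*150/(20) = 150
    cost = 20 + 2*150*8 + 20 = 2440
step 3: join B via nl
    card(P join B) = 150*50/(2) = 3750
    cost = 2440 + 150*50 = 9940

9940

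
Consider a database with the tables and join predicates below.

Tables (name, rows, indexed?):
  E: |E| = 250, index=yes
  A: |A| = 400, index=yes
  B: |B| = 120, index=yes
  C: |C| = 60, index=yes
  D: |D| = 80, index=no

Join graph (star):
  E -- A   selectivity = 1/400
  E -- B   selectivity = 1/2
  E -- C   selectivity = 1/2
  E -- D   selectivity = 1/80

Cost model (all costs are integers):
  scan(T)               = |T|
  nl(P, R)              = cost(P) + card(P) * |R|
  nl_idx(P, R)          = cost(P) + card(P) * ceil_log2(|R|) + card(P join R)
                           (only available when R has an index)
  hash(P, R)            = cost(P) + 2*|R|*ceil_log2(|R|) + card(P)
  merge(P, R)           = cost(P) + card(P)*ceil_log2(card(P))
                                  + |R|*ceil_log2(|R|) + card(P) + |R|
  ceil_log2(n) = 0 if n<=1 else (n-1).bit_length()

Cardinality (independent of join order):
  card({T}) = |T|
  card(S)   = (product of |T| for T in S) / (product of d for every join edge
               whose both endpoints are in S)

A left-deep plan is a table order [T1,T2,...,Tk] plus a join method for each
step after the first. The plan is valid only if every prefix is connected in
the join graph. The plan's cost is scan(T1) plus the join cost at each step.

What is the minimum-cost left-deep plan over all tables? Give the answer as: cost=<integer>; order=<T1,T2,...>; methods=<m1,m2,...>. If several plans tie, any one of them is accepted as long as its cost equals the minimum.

cost=13620; order=D,E,A,C,B; methods=nl_idx,nl_idx,hash,hash

Selinger DP (subsets sized 1..n):
  {E}: scan cost=250, card=250
  {A}: scan cost=400, card=400
  {B}: scan cost=120, card=120
  {C}: scan cost=60, card=60
  {D}: scan cost=80, card=80
  {AE}: card=250; try (A,nl_idx)→2750, (E,nl_idx)→3850, (E,hash)→4800, (A,merge)→6500, (E,merge)→6650, (A,hash)→7700 …(+2); best=2750 via (A,nl_idx)
  {BE}: card=15000; try (B,hash)→2180, (E,merge)→3330, (B,merge)→3460, (E,hash)→4240, (E,nl_idx)→16080, (B,nl_idx)→17000 …(+2); best=2180 via (B,hash)
  {CE}: card=7500; try (C,hash)→1220, (E,merge)→2730, (C,merge)→2920, (E,hash)→4120, (E,nl_idx)→8040, (C,nl_idx)→9250 …(+2); best=1220 via (C,hash)
  {DE}: card=250; try (E,nl_idx)→970, (D,hash)→1620, (E,merge)→2970, (D,merge)→3140, (E,hash)→4160, (E,nl)→20080 …(+1); best=970 via (E,nl_idx)
  {ABE}: card=15000; try (B,hash)→4680, (B,merge)→5960, (B,nl_idx)→19500, (A,hash)→24380, (B,nl)→32750, (A,nl_idx)→152180 …(+2); best=4680 via (B,hash)
  {ACE}: card=7500; try (C,hash)→3720, (C,merge)→5420, (C,nl_idx)→11750, (A,hash)→15920, (C,nl)→17750, (A,nl_idx)→76220 …(+2); best=3720 via (C,hash)
  {ADE}: card=250; try (A,nl_idx)→3470, (D,hash)→4120, (D,merge)→5640, (A,merge)→7220, (A,hash)→8420, (D,nl)→22750 …(+1); best=3470 via (A,nl_idx)
  {BCE}: card=450000; try (B,hash)→10400, (C,hash)→17900, (B,merge)→107180, (C,merge)→227600, (B,nl_idx)→503720, (C,nl_idx)→542180 …(+2); best=10400 via (B,hash)
  {BDE}: card=15000; try (B,hash)→2900, (B,merge)→4180, (B,nl_idx)→17720, (D,hash)→18300, (B,nl)→30970, (D,merge)→227820 …(+1); best=2900 via (B,hash)
  {CDE}: card=7500; try (C,hash)→1940, (C,merge)→3640, (D,hash)→9840, (C,nl_idx)→9970, (C,nl)→15970, (D,merge)→106860 …(+1); best=1940 via (C,hash)
  {ABCE}: card=450000; try (B,hash)→12900, (C,hash)→20400, (B,merge)→109680, (C,merge)→230100, (A,hash)→467600, (B,nl_idx)→506220 …(+6); best=12900 via (B,hash)
  {ABDE}: card=15000; try (B,hash)→5400, (B,merge)→6680, (B,nl_idx)→20220, (D,hash)→20800, (A,hash)→25100, (B,nl)→33470 …(+5); best=5400 via (B,hash)
  {ACDE}: card=7500; try (C,hash)→4440, (C,merge)→6140, (D,hash)→12340, (C,nl_idx)→12470, (A,hash)→16640, (C,nl)→18470 …(+5); best=4440 via (C,hash)
  {BCDE}: card=450000; try (B,hash)→11120, (C,hash)→18620, (B,merge)→107900, (C,merge)→228320, (D,hash)→461520, (B,nl_idx)→504440 …(+5); best=11120 via (B,hash)
  {ABCDE}: card=450000; try (B,hash)→13620, (C,hash)→21120, (B,merge)→110400, (C,merge)→230820, (D,hash)→464020, (A,hash)→468320 …(+9); best=13620 via (B,hash)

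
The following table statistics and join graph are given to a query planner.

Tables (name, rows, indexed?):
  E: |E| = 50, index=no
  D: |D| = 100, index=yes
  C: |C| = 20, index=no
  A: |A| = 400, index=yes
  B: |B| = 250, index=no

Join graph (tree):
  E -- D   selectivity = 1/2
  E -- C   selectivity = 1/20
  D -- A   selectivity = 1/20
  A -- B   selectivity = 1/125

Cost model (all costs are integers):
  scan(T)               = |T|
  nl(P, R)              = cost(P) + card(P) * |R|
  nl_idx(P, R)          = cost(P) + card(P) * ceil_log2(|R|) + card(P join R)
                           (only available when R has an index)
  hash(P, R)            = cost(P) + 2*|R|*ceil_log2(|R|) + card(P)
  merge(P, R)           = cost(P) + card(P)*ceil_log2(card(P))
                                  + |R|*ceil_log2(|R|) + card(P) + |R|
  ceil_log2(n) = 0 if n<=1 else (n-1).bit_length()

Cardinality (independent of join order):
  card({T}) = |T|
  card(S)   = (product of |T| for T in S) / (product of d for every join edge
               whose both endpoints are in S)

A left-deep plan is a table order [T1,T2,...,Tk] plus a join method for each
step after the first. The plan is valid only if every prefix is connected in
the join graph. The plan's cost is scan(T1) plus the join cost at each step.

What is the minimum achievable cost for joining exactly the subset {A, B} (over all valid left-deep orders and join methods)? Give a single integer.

Selinger DP over subsets of {A,B}:
  {A}: scan cost=400, card=400
  {B}: scan cost=250, card=250
  {AB}: card=800; try (A,nl_idx)→3300, (B,hash)→4800, (A,merge)→6500, (B,merge)→6650, (A,hash)→7700, (A,nl)→100250 …(+1); best=3300 via (A,nl_idx)

3300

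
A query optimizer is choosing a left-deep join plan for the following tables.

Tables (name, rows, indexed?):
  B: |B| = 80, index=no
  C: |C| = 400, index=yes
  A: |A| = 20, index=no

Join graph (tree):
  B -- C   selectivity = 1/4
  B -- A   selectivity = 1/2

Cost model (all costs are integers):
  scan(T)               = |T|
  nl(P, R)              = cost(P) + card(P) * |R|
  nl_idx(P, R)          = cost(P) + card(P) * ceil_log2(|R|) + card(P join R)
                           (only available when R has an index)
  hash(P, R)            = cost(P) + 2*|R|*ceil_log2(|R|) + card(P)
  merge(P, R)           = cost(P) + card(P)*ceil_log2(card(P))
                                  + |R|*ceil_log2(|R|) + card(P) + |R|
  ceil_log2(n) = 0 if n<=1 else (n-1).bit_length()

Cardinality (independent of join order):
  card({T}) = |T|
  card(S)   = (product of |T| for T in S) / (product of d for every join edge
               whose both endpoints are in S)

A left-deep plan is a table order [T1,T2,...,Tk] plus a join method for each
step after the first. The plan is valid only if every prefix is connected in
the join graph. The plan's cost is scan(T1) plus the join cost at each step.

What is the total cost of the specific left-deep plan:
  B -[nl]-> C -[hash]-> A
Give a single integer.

40280

step 1: scan B: cost=80, card=80
step 2: join C via nl
    card(P join C) = 80*400/(4) = 8000
    cost = 80 + 80*400 = 32080
step 3: join A via hash
    card(P join A) = 8000*20/(2) = 80000
    cost = 32080 + 2*20*5 + 8000 = 40280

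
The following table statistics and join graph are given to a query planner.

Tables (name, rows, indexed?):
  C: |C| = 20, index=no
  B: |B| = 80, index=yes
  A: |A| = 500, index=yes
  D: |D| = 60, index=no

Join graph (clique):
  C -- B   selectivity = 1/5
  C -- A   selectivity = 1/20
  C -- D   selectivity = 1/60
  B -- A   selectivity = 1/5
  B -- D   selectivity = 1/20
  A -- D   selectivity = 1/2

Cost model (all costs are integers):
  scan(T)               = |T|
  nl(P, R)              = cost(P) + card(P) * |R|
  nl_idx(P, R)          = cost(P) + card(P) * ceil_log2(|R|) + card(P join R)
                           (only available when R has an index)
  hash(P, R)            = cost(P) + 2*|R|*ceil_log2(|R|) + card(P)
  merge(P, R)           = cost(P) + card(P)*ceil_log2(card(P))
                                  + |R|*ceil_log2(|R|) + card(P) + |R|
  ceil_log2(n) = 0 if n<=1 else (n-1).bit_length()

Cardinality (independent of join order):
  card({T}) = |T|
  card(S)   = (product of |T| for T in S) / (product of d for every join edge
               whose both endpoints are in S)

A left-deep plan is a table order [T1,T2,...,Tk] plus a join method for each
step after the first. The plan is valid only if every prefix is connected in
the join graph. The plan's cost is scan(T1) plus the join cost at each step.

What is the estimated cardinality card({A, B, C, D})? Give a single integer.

40

Tables in S: A(500), B(80), C(20), D(60)
Edges inside S: C-B(d=5), C-A(d=20), C-D(d=60), B-A(d=5), B-D(d=20), A-D(d=2)
numerator = 500 * 80 * 20 * 60 = 48000000
denominator = 5 * 20 * 60 * 5 * 20 * 2 = 1200000
card(S) = 48000000 / 1200000 = 40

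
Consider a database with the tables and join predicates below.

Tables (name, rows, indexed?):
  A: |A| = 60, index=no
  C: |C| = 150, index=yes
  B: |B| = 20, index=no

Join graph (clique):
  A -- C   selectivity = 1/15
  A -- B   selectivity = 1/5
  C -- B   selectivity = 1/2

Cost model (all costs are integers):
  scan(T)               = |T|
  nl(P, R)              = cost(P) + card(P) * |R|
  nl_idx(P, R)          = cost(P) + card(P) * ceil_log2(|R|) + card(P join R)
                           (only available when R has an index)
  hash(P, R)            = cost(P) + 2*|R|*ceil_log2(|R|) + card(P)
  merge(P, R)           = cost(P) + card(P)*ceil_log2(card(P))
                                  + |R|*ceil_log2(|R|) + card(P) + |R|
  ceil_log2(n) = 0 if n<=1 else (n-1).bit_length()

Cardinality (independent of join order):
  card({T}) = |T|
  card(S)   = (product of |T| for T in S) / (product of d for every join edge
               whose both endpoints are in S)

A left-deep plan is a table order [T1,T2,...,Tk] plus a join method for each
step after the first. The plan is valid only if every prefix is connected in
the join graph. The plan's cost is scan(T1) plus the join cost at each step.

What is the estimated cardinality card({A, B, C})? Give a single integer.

1200

Tables in S: A(60), B(20), C(150)
Edges inside S: A-C(d=15), A-B(d=5), C-B(d=2)
numerator = 60 * 20 * 150 = 180000
denominator = 15 * 5 * 2 = 150
card(S) = 180000 / 150 = 1200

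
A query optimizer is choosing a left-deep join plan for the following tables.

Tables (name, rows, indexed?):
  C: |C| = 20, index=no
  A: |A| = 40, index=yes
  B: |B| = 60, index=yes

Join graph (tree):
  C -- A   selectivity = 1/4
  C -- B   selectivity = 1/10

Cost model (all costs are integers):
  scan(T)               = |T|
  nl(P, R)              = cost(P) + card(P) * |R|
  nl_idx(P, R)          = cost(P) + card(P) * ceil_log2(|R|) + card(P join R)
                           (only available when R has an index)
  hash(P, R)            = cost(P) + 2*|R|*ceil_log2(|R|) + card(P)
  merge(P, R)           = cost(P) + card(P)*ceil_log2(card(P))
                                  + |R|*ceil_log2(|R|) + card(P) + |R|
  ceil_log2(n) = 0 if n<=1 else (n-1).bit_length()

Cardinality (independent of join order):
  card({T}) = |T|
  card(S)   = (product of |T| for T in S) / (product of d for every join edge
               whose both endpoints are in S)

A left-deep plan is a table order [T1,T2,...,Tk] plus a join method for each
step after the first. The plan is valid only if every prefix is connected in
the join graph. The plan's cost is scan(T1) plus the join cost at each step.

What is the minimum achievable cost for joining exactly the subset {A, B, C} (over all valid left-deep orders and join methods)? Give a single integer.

Selinger DP over subsets of {A,B,C}:
  {C}: scan cost=20, card=20
  {A}: scan cost=40, card=40
  {B}: scan cost=60, card=60
  {AC}: card=200; try (C,hash)→280, (A,nl_idx)→340, (A,merge)→420, (C,merge)→440, (A,hash)→520, (A,nl)→820 …(+1); best=280 via (C,hash)
  {BC}: card=120; try (B,nl_idx)→260, (C,hash)→320, (B,merge)→560, (C,merge)→600, (B,hash)→760, (B,nl)→1220 …(+1); best=260 via (B,nl_idx)
  {ABC}: card=1200; try (A,hash)→860, (B,hash)→1200, (A,merge)→1500, (A,nl_idx)→2180, (B,merge)→2500, (B,nl_idx)→2680 …(+2); best=860 via (A,hash)

860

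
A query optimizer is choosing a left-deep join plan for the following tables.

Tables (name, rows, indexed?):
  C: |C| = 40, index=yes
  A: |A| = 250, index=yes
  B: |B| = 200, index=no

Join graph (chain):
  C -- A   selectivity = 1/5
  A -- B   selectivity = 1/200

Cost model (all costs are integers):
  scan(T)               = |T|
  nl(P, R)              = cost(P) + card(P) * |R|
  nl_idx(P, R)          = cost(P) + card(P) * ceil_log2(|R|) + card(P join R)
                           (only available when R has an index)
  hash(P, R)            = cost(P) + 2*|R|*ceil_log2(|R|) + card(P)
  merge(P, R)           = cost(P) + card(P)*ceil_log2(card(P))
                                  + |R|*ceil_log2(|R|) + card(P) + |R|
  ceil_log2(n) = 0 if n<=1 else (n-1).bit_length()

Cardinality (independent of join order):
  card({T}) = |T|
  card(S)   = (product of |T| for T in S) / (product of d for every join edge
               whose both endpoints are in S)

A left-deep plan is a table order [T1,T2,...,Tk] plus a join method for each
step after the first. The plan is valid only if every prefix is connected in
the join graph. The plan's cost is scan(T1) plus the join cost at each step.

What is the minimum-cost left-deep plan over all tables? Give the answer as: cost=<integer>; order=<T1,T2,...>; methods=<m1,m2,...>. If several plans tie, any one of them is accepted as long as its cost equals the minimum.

Selinger DP (subsets sized 1..n):
  {C}: scan cost=40, card=40
  {A}: scan cost=250, card=250
  {B}: scan cost=200, card=200
  {AC}: card=2000; try (C,hash)→980, (A,nl_idx)→2360, (A,merge)→2570, (C,merge)→2780, (C,nl_idx)→3750, (A,hash)→4080 …(+2); best=980 via (C,hash)
  {AB}: card=250; try (A,nl_idx)→2050, (B,hash)→3700, (A,merge)→4250, (B,merge)→4300, (A,hash)→4400, (A,nl)→50200 …(+1); best=2050 via (A,nl_idx)
  {ABC}: card=2000; try (C,hash)→2780, (C,merge)→4580, (C,nl_idx)→5550, (B,hash)→6180, (C,nl)→12050, (B,merge)→26780 …(+1); best=2780 via (C,hash)

cost=2780; order=B,A,C; methods=nl_idx,hash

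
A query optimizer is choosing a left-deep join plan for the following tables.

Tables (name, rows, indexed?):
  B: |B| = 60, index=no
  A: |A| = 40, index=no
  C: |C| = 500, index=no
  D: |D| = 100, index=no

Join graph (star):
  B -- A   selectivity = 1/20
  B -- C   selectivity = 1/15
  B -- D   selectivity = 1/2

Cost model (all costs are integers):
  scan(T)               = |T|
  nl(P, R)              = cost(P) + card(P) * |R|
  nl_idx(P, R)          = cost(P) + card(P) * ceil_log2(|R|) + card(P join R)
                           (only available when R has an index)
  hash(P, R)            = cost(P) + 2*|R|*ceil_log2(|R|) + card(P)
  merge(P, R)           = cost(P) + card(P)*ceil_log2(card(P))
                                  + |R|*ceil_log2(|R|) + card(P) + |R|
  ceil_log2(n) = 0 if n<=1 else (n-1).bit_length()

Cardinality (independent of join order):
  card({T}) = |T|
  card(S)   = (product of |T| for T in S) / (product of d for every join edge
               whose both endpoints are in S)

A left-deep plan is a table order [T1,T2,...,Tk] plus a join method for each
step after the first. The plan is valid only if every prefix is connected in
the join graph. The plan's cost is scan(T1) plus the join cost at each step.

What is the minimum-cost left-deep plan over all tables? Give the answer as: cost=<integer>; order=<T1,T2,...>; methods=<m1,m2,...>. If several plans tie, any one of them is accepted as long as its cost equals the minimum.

Selinger DP (subsets sized 1..n):
  {B}: scan cost=60, card=60
  {A}: scan cost=40, card=40
  {C}: scan cost=500, card=500
  {D}: scan cost=100, card=100
  {AB}: card=120; try (A,hash)→600, (B,merge)→740, (A,merge)→760, (B,hash)→800, (B,nl)→2440, (A,nl)→2460; best=600 via (A,hash)
  {BC}: card=2000; try (B,hash)→1720, (C,merge)→5480, (B,merge)→5920, (C,hash)→9120, (C,nl)→30060, (B,nl)→30500; best=1720 via (B,hash)
  {BD}: card=3000; try (B,hash)→920, (D,merge)→1280, (B,merge)→1320, (D,hash)→1520, (D,nl)→6060, (B,nl)→6100; best=920 via (B,hash)
  {ABC}: card=4000; try (A,hash)→4200, (C,merge)→6560, (C,hash)→9720, (A,merge)→26000, (C,nl)→60600, (A,nl)→81720; best=4200 via (A,hash)
  {ABD}: card=6000; try (D,hash)→2120, (D,merge)→2360, (A,hash)→4400, (D,nl)→12600, (A,merge)→40200, (A,nl)→120920; best=2120 via (D,hash)
  {BCD}: card=100000; try (D,hash)→5120, (C,hash)→12920, (D,merge)→26520, (C,merge)→44920, (D,nl)→201720, (C,nl)→1500920; best=5120 via (D,hash)
  {ABCD}: card=200000; try (D,hash)→9600, (C,hash)→17120, (D,merge)→57000, (C,merge)→91120, (A,hash)→105600, (D,nl)→404200 …(+3); best=9600 via (D,hash)

cost=9600; order=C,B,A,D; methods=hash,hash,hash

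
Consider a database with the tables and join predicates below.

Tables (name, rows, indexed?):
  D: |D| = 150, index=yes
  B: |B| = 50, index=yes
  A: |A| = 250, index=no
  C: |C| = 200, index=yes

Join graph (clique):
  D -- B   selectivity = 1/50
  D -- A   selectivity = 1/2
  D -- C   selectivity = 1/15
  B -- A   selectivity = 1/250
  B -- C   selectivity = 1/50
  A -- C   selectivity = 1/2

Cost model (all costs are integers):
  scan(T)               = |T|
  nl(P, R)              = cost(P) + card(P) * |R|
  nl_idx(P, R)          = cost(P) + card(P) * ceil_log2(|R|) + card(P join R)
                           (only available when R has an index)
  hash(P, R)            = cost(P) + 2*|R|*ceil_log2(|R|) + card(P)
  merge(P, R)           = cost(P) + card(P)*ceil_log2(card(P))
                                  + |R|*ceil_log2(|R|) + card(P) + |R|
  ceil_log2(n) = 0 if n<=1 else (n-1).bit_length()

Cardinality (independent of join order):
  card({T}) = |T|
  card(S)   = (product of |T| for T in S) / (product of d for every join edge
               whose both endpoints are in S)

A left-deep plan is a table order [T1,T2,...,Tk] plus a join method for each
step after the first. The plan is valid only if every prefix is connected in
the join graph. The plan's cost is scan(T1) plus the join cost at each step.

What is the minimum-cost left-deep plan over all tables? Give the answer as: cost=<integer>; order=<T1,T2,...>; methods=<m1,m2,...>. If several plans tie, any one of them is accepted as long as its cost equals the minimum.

cost=2185; order=A,B,D,C; methods=hash,nl_idx,nl_idx

Selinger DP (subsets sized 1..n):
  {D}: scan cost=150, card=150
  {B}: scan cost=50, card=50
  {A}: scan cost=250, card=250
  {C}: scan cost=200, card=200
  {BD}: card=150; try (D,nl_idx)→600, (B,hash)→900, (B,nl_idx)→1200, (D,merge)→1750, (B,merge)→1850, (D,hash)→2500 …(+2); best=600 via (D,nl_idx)
  {AD}: card=18750; try (D,hash)→2900, (A,merge)→3750, (D,merge)→3850, (A,hash)→4300, (D,nl_idx)→21000, (A,nl)→37650 …(+1); best=2900 via (D,hash)
  {CD}: card=2000; try (D,hash)→2800, (C,merge)→3300, (D,merge)→3350, (C,nl_idx)→3350, (C,hash)→3500, (D,nl_idx)→3800 …(+2); best=2800 via (D,hash)
  {AB}: card=50; try (B,hash)→1100, (B,nl_idx)→1800, (A,merge)→2650, (B,merge)→2850, (A,hash)→4100, (A,nl)→12550 …(+1); best=1100 via (B,hash)
  {BC}: card=200; try (C,nl_idx)→650, (B,hash)→1000, (B,nl_idx)→1600, (C,merge)→2200, (B,merge)→2350, (C,hash)→3300 …(+2); best=650 via (C,nl_idx)
  {AC}: card=25000; try (C,hash)→3700, (A,merge)→4250, (C,merge)→4300, (A,hash)→4400, (C,nl_idx)→27250, (A,nl)→50200 …(+1); best=3700 via (C,hash)
  {ABD}: card=75; try (D,nl_idx)→1575, (D,merge)→2800, (D,hash)→3550, (A,merge)→4200, (A,hash)→4750, (D,nl)→8600 …(+5); best=1575 via (D,nl_idx)
  {BCD}: card=40; try (C,nl_idx)→1840, (D,nl_idx)→2290, (D,hash)→3250, (C,merge)→3750, (D,merge)→3800, (C,hash)→3950 …(+6); best=1840 via (C,nl_idx)
  {ACD}: card=125000; try (A,hash)→8800, (C,hash)→24850, (A,merge)→29050, (D,hash)→31100, (C,nl_idx)→277900, (C,merge)→304700 …(+5); best=8800 via (A,hash)
  {ABC}: card=100; try (C,nl_idx)→1600, (C,merge)→3250, (C,hash)→4350, (A,merge)→4700, (A,hash)→4850, (C,nl)→11100 …(+5); best=1600 via (C,nl_idx)
  {ABCD}: card=10; try (C,nl_idx)→2185, (D,nl_idx)→2410, (D,merge)→3750, (C,merge)→3975, (D,hash)→4100, (A,merge)→4370 …(+9); best=2185 via (C,nl_idx)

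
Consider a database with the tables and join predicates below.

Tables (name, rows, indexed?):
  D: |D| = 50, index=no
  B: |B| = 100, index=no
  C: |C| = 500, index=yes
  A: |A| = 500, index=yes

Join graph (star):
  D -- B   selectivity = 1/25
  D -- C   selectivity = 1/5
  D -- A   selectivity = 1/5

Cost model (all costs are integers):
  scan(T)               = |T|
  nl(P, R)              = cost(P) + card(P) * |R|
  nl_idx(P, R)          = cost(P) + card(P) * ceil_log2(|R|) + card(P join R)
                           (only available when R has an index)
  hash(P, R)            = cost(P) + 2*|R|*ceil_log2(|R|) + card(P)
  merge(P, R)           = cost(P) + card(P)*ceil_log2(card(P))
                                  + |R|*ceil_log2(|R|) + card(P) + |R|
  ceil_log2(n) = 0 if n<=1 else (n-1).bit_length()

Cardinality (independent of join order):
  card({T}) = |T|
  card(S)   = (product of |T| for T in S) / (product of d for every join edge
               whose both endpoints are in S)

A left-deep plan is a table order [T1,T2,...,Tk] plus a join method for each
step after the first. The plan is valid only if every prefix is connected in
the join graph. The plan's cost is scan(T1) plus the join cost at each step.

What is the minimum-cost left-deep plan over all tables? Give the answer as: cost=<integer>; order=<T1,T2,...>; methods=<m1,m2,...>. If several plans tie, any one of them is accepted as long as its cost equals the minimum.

cost=36600; order=B,D,A,C; methods=hash,merge,hash

Selinger DP (subsets sized 1..n):
  {D}: scan cost=50, card=50
  {B}: scan cost=100, card=100
  {C}: scan cost=500, card=500
  {A}: scan cost=500, card=500
  {BD}: card=200; try (D,hash)→800, (B,merge)→1200, (D,merge)→1250, (B,hash)→1500, (B,nl)→5050, (D,nl)→5100; best=800 via (D,hash)
  {CD}: card=5000; try (D,hash)→1600, (C,merge)→5400, (C,nl_idx)→5500, (D,merge)→5850, (C,hash)→9100, (C,nl)→25050 …(+1); best=1600 via (D,hash)
  {AD}: card=5000; try (D,hash)→1600, (A,merge)→5400, (A,nl_idx)→5500, (D,merge)→5850, (A,hash)→9100, (A,nl)→25050 …(+1); best=1600 via (D,hash)
  {BCD}: card=20000; try (C,merge)→7600, (B,hash)→8000, (C,hash)→10000, (C,nl_idx)→22600, (B,merge)→72400, (C,nl)→100800 …(+1); best=7600 via (C,merge)
  {ABD}: card=20000; try (A,merge)→7600, (B,hash)→8000, (A,hash)→10000, (A,nl_idx)→22600, (B,merge)→72400, (A,nl)→100800 …(+1); best=7600 via (A,merge)
  {ACD}: card=500000; try (C,hash)→15600, (A,hash)→15600, (C,merge)→76600, (A,merge)→76600, (C,nl_idx)→546600, (A,nl_idx)→546600 …(+2); best=15600 via (C,hash)
  {ABCD}: card=2000000; try (C,hash)→36600, (A,hash)→36600, (C,merge)→332600, (A,merge)→332600, (B,hash)→517000, (C,nl_idx)→2187600 …(+5); best=36600 via (C,hash)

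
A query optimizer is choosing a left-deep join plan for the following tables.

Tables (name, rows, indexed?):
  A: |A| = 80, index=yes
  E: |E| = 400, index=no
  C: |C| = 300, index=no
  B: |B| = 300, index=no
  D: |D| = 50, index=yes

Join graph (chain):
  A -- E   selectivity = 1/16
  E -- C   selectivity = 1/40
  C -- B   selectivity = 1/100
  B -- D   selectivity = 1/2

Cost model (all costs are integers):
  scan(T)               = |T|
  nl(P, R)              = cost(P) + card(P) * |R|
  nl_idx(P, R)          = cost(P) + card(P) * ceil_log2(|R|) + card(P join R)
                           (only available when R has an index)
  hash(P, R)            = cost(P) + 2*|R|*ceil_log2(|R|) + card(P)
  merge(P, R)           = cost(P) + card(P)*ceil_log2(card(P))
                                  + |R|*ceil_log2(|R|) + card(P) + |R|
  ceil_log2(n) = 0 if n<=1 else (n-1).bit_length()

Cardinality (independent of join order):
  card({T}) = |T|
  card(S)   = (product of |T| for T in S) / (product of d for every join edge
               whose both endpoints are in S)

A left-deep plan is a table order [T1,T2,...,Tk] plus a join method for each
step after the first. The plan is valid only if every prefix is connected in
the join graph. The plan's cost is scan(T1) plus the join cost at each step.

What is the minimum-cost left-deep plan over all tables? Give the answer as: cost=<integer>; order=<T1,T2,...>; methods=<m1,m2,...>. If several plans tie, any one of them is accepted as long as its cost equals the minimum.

cost=69820; order=B,C,E,A,D; methods=hash,hash,hash,hash

Selinger DP (subsets sized 1..n):
  {A}: scan cost=80, card=80
  {E}: scan cost=400, card=400
  {C}: scan cost=300, card=300
  {B}: scan cost=300, card=300
  {D}: scan cost=50, card=50
  {AE}: card=2000; try (A,hash)→1920, (E,merge)→4720, (A,merge)→5040, (A,nl_idx)→5200, (E,hash)→7360, (E,nl)→32080 …(+1); best=1920 via (A,hash)
  {CE}: card=3000; try (C,hash)→6200, (E,merge)→7300, (C,merge)→7400, (E,hash)→7800, (E,nl)→120300, (C,nl)→120400; best=6200 via (C,hash)
  {BC}: card=900; try (C,hash)→6000, (B,hash)→6000, (C,merge)→6300, (B,merge)→6300, (C,nl)→90300, (B,nl)→90300; best=6000 via (C,hash)
  {BD}: card=7500; try (D,hash)→1200, (B,merge)→3400, (D,merge)→3650, (B,hash)→5500, (D,nl_idx)→9600, (B,nl)→15050 …(+1); best=1200 via (D,hash)
  {ACE}: card=15000; try (C,hash)→9320, (A,hash)→10320, (C,merge)→28920, (A,nl_idx)→42200, (A,merge)→45840, (A,nl)→246200 …(+1); best=9320 via (C,hash)
  {BCE}: card=9000; try (E,hash)→14100, (B,hash)→14600, (E,merge)→19900, (B,merge)→48200, (E,nl)→366000, (B,nl)→906200; best=14100 via (E,hash)
  {BCD}: card=22500; try (D,hash)→7500, (C,hash)→14100, (D,merge)→16250, (D,nl_idx)→33900, (D,nl)→51000, (C,merge)→109200 …(+1); best=7500 via (D,hash)
  {ABCE}: card=45000; try (A,hash)→24220, (B,hash)→29720, (A,nl_idx)→122100, (A,merge)→149740, (B,merge)→237320, (A,nl)→734100 …(+1); best=24220 via (A,hash)
  {BCDE}: card=225000; try (D,hash)→23700, (E,hash)→37200, (D,merge)→149450, (D,nl_idx)→293100, (E,merge)→371500, (D,nl)→464100 …(+1); best=23700 via (D,hash)
  {ABCDE}: card=1125000; try (D,hash)→69820, (A,hash)→249820, (D,merge)→789570, (D,nl_idx)→1419220, (D,nl)→2274220, (A,nl_idx)→2723700 …(+2); best=69820 via (D,hash)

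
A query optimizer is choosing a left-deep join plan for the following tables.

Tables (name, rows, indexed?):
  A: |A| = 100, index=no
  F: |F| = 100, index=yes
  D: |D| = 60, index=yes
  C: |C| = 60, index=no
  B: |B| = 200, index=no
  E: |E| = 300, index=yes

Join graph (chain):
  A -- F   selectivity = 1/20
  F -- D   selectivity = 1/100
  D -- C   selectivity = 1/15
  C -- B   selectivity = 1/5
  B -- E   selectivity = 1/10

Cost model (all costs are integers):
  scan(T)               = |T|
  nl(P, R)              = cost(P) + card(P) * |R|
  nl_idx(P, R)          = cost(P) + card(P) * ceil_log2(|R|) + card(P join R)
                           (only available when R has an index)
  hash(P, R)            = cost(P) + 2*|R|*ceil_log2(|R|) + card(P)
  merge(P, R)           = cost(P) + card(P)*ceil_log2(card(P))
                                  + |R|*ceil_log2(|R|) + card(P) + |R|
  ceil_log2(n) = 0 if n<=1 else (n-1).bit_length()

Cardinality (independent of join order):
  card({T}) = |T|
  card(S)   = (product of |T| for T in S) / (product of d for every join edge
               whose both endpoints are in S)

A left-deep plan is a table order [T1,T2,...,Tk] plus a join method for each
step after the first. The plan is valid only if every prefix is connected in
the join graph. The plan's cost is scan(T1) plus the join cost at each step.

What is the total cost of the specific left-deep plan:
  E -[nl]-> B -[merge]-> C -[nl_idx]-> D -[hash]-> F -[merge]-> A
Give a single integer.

6914920

step 1: scan E: cost=300, card=300
step 2: join B via nl
    card(P join B) = 300*200/(10) = 6000
    cost = 300 + 300*200 = 60300
step 3: join C via merge
    card(P join C) = 6000*60/(5) = 72000
    cost = 60300 + 6000*13 + 60*6 + 6000 + 60 = 144720
step 4: join D via nl_idx
    card(P join D) = 72000*60/(15) = 288000
    cost = 144720 + 72000*6 + 288000 = 864720
step 5: join F via hash
    card(P join F) = 288000*100/(100) = 288000
    cost = 864720 + 2*100*7 + 288000 = 1154120
step 6: join A via merge
    card(P join A) = 288000*100/(20) = 1440000
    cost = 1154120 + 288000*19 + 100*7 + 288000 + 100 = 6914920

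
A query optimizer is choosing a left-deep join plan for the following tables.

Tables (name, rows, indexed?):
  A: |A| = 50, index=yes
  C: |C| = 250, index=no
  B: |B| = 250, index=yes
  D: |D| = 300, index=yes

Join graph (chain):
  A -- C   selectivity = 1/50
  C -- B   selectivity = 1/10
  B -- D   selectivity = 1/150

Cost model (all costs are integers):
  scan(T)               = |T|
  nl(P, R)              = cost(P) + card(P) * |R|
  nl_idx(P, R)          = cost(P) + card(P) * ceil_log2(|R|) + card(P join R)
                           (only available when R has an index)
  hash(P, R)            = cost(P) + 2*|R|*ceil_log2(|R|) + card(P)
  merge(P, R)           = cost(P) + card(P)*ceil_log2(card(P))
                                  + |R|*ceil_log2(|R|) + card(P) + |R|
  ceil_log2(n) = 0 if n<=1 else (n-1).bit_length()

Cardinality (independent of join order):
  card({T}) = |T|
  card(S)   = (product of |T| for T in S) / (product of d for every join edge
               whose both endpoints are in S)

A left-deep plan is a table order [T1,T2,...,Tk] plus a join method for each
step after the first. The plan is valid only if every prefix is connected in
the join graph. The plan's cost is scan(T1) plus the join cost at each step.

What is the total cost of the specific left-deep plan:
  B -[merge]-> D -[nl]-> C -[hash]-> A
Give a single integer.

step 1: scan B: cost=250, card=250
step 2: join D via merge
    card(P join D) = 250*300/(150) = 500
    cost = 250 + 250*8 + 300*9 + 250 + 300 = 5500
step 3: join C via nl
    card(P join C) = 500*250/(10) = 12500
    cost = 5500 + 500*250 = 130500
step 4: join A via hash
    card(P join A) = 12500*50/(50) = 12500
    cost = 130500 + 2*50*6 + 12500 = 143600

143600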